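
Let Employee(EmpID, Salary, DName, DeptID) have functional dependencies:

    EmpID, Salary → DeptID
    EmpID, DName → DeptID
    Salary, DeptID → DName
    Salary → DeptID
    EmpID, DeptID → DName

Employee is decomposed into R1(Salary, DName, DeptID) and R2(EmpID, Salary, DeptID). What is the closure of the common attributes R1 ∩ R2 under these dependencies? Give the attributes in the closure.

R1 ∩ R2 = {Salary, DeptID}.
Salary, DeptID → DName applies, adding DName
Closure: {Salary, DName, DeptID}.

Salary, DName, DeptID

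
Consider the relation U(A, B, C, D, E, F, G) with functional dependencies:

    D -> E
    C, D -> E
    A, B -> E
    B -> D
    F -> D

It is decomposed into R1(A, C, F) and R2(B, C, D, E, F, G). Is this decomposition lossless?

Common attributes: R1 ∩ R2 = {C, F}.
Closure of {C, F}: F → D applies, adding D; D → E applies, adding E. So (C, F)⁺ = {C, D, E, F}.
The closure contains neither all of R1 = {A, C, F} nor all of R2 = {B, C, D, E, F, G}, so the common attributes are not a superkey of either fragment. The join is lossy.

No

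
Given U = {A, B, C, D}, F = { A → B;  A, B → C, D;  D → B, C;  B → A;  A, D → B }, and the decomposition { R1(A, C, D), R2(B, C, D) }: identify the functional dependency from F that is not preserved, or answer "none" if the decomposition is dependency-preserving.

A → B: restricted closure across fragments reaches B.
A, B → C, D: restricted closure across fragments reaches C, D.
D → B, C lies within R2.
B → A: restricted closure across fragments reaches A.
A, D → B: restricted closure across fragments reaches B.
Every dependency is enforceable on the fragments, so the decomposition is dependency-preserving.

none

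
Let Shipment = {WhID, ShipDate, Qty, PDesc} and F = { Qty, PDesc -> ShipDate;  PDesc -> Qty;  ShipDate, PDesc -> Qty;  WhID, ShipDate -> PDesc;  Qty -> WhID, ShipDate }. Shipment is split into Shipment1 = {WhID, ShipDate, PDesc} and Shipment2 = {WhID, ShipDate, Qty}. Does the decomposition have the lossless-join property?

Common attributes: Shipment1 ∩ Shipment2 = {WhID, ShipDate}.
Closure of {WhID, ShipDate}: WhID, ShipDate → PDesc applies, adding PDesc; PDesc → Qty applies, adding Qty. So (WhID, ShipDate)⁺ = {WhID, ShipDate, Qty, PDesc}.
This closure contains every attribute of Shipment1, so Shipment1 ∩ Shipment2 → Shipment1. The join is lossless.

Yes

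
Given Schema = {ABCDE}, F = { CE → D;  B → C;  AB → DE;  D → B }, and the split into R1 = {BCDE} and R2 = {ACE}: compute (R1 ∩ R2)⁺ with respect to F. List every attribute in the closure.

R1 ∩ R2 = {CE}.
CE → D applies, adding D
D → B applies, adding B
Closure: {BCDE}.

BCDE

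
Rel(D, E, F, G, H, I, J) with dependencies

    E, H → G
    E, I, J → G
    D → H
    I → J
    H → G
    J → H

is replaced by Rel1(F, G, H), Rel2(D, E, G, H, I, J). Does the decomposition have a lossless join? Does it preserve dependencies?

lossy but dependency-preserving

Lossless test: (G, H)⁺ = {G, H}, which is a superkey of neither fragment — lossy.
Dependency preservation: every FD's attributes lie within a single fragment, so each can be enforced locally — preserved.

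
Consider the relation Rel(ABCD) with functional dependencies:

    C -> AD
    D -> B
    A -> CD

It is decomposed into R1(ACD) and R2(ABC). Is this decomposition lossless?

Common attributes: R1 ∩ R2 = {AC}.
Closure of {AC}: C → AD applies, adding D; D → B applies, adding B. So (AC)⁺ = {ABCD}.
This closure contains every attribute of R1, so R1 ∩ R2 → R1. The join is lossless.

Yes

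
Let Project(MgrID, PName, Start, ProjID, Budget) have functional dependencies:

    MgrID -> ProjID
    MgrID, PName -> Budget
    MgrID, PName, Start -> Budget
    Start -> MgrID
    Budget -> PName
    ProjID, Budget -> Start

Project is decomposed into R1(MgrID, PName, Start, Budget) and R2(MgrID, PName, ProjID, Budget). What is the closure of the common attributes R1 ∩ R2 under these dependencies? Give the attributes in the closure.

R1 ∩ R2 = {MgrID, PName, Budget}.
MgrID → ProjID applies, adding ProjID
ProjID, Budget → Start applies, adding Start
Closure: {MgrID, PName, Start, ProjID, Budget}.

MgrID, PName, Start, ProjID, Budget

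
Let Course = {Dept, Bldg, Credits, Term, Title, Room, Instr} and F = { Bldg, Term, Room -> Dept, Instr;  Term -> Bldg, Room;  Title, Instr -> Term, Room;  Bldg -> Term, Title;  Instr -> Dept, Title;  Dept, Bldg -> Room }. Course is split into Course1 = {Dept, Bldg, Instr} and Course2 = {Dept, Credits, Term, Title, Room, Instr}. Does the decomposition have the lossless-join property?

Common attributes: Course1 ∩ Course2 = {Dept, Instr}.
Closure of {Dept, Instr}: Instr → Dept, Title applies, adding Title; Title, Instr → Term, Room applies, adding Term, Room; Term → Bldg, Room applies, adding Bldg. So (Dept, Instr)⁺ = {Dept, Bldg, Term, Title, Room, Instr}.
This closure contains every attribute of Course1, so Course1 ∩ Course2 → Course1. The join is lossless.

Yes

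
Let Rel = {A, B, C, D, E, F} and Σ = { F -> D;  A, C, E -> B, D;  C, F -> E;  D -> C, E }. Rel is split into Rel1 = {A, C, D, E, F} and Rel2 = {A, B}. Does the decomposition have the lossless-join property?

No

Common attributes: Rel1 ∩ Rel2 = {A}.
No dependency enlarges {A}, so (A)⁺ = {A}.
The closure contains neither all of Rel1 = {A, C, D, E, F} nor all of Rel2 = {A, B}, so the common attributes are not a superkey of either fragment. The join is lossy.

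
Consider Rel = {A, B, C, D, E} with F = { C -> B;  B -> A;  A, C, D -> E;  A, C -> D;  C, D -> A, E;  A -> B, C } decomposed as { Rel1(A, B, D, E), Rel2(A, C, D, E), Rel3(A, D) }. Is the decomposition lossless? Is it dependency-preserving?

Lossless test (chase): Rows 1 and 2 agree on A; apply A→B, C and equate their B, C entries. Rows 1 and 3 agree on A; apply A→B, C and equate their B, C entries. Rows 1 and 3 agree on A, C, D; apply A, C, D→E and equate their E entries. Row 1 is now all distinguished symbols — the join is lossless.
Dependency preservation: C → B; A → B, C are not contained in any single fragment, but the restricted closure of each left-hand side across the fragments still reaches the right-hand side; the remaining FDs each lie inside some fragment. All dependencies are preserved.

lossless and dependency-preserving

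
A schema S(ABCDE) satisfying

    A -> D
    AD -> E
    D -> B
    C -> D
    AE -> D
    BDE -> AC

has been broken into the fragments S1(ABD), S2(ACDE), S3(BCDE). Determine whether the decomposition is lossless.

Chase test. Columns are ABCDE; row i has aⱼ where attribute j ∈ Si, else bᵢⱼ.
Initial tableau (one row per fragment):
  row 1: a1 a2 b13 a4 b15
  row 2: a1 b22 a3 a4 a5
  row 3: b31 a2 a3 a4 a5
Rows 1 and 2 agree on AD; apply AD→E and equate their E entries.
Rows 1 and 2 agree on D; apply D→B and equate their B entries.
Rows 1 and 2 agree on BDE; apply BDE→AC and equate their AC entries.
Rows 1 and 3 agree on BDE; apply BDE→AC and equate their AC entries.
Row 1 is now all distinguished symbols — the join is lossless.

Yes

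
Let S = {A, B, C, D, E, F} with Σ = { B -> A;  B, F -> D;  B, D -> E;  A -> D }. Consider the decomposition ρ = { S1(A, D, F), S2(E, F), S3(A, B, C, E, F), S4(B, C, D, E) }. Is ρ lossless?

Yes

Chase test. Columns are A, B, C, D, E, F; row i has aⱼ where attribute j ∈ Si, else bᵢⱼ.
Initial tableau (one row per fragment):
  row 1: a1 b12 b13 a4 b15 a6
  row 2: b21 b22 b23 b24 a5 a6
  row 3: a1 a2 a3 b34 a5 a6
  row 4: b41 a2 a3 a4 a5 b46
Rows 3 and 4 agree on B; apply B→A and equate their A entries.
Rows 1 and 3 agree on A; apply A→D and equate their D entries.
Row 3 is now all distinguished symbols — the join is lossless.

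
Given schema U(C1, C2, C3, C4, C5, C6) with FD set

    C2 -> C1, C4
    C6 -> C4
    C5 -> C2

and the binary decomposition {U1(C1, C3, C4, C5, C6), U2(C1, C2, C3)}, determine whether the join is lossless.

Common attributes: U1 ∩ U2 = {C1, C3}.
No dependency enlarges {C1, C3}, so (C1, C3)⁺ = {C1, C3}.
The closure contains neither all of U1 = {C1, C3, C4, C5, C6} nor all of U2 = {C1, C2, C3}, so the common attributes are not a superkey of either fragment. The join is lossy.

No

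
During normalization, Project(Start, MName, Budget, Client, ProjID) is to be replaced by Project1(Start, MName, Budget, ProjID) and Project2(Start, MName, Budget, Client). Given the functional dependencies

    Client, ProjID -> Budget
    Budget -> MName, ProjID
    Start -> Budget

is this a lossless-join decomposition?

Yes

Common attributes: Project1 ∩ Project2 = {Start, MName, Budget}.
Closure of {Start, MName, Budget}: Budget → MName, ProjID applies, adding ProjID. So (Start, MName, Budget)⁺ = {Start, MName, Budget, ProjID}.
This closure contains every attribute of Project1, so Project1 ∩ Project2 → Project1. The join is lossless.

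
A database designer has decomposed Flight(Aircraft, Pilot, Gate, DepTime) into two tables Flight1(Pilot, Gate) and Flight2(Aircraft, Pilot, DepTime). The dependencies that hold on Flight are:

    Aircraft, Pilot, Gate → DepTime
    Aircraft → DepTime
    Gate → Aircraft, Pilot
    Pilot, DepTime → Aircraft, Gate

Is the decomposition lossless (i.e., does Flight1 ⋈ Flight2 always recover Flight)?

No

Common attributes: Flight1 ∩ Flight2 = {Pilot}.
No dependency enlarges {Pilot}, so (Pilot)⁺ = {Pilot}.
The closure contains neither all of Flight1 = {Pilot, Gate} nor all of Flight2 = {Aircraft, Pilot, DepTime}, so the common attributes are not a superkey of either fragment. The join is lossy.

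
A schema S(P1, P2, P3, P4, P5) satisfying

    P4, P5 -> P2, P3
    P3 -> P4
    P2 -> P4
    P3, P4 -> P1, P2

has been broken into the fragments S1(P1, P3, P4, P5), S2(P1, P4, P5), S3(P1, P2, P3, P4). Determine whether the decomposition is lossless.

Chase test. Columns are P1, P2, P3, P4, P5; row i has aⱼ where attribute j ∈ Si, else bᵢⱼ.
Initial tableau (one row per fragment):
  row 1: a1 b12 a3 a4 a5
  row 2: a1 b22 b23 a4 a5
  row 3: a1 a2 a3 a4 b35
Rows 1 and 2 agree on P4, P5; apply P4, P5→P2, P3 and equate their P2, P3 entries.
Rows 1 and 3 agree on P3, P4; apply P3, P4→P1, P2 and equate their P1, P2 entries.
Row 1 is now all distinguished symbols — the join is lossless.

Yes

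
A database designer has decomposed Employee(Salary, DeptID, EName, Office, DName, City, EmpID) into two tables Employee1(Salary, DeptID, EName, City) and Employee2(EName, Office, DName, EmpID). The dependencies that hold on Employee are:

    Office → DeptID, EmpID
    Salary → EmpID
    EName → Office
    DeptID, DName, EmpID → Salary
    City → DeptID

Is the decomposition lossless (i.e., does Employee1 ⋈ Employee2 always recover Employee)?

Common attributes: Employee1 ∩ Employee2 = {EName}.
Closure of {EName}: EName → Office applies, adding Office; Office → DeptID, EmpID applies, adding DeptID, EmpID. So (EName)⁺ = {DeptID, EName, Office, EmpID}.
The closure contains neither all of Employee1 = {Salary, DeptID, EName, City} nor all of Employee2 = {EName, Office, DName, EmpID}, so the common attributes are not a superkey of either fragment. The join is lossy.

No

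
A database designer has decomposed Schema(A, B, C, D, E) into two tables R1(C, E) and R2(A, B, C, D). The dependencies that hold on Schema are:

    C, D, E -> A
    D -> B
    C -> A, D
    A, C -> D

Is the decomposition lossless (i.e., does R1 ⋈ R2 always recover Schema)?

Yes

Common attributes: R1 ∩ R2 = {C}.
Closure of {C}: C → A, D applies, adding A, D; D → B applies, adding B. So (C)⁺ = {A, B, C, D}.
This closure contains every attribute of R2, so R1 ∩ R2 → R2. The join is lossless.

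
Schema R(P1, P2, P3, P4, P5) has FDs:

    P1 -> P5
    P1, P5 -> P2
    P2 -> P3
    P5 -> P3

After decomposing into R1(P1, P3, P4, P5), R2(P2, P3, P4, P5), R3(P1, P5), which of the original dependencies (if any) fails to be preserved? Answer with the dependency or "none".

Check P1, P5 → P2: no single fragment contains all of {P1, P2, P5}, and the restricted closure of {P1, P5} across the fragments never reaches {P2}.
P1 → P5 is preserved.
P2 → P3 is preserved.
P5 → P3 is preserved.

P1, P5 -> P2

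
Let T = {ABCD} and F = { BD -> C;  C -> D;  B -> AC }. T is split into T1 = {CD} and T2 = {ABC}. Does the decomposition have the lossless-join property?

Yes

Common attributes: T1 ∩ T2 = {C}.
Closure of {C}: C → D applies, adding D. So (C)⁺ = {CD}.
This closure contains every attribute of T1, so T1 ∩ T2 → T1. The join is lossless.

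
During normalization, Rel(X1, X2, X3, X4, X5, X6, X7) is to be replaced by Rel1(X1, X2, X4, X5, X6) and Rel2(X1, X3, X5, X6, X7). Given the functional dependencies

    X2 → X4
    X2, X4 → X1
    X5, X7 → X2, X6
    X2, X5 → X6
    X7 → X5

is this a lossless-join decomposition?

Common attributes: Rel1 ∩ Rel2 = {X1, X5, X6}.
No dependency enlarges {X1, X5, X6}, so (X1, X5, X6)⁺ = {X1, X5, X6}.
The closure contains neither all of Rel1 = {X1, X2, X4, X5, X6} nor all of Rel2 = {X1, X3, X5, X6, X7}, so the common attributes are not a superkey of either fragment. The join is lossy.

No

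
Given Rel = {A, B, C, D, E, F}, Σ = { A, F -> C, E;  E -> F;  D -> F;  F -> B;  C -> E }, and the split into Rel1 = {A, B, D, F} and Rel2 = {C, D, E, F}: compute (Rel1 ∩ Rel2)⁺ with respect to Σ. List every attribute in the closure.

Rel1 ∩ Rel2 = {D, F}.
F → B applies, adding B
Closure: {B, D, F}.

B, D, F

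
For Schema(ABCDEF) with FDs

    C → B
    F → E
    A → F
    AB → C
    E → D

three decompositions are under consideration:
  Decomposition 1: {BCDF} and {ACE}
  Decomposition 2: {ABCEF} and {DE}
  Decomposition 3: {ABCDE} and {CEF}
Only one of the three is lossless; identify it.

Decomposition 2

Decomposition 1: common = {C}, closure = {BC} → lossy.
Decomposition 2: common = {E}, closure = {DE} → lossless.
Decomposition 3: common = {CE}, closure = {BCDE} → lossy.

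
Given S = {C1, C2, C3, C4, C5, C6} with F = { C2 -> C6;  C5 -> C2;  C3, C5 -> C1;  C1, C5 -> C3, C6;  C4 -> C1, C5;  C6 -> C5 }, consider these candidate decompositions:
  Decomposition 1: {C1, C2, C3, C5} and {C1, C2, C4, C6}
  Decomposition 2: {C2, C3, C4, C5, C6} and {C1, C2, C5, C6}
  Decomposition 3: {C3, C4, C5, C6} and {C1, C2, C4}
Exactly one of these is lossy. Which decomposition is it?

Decomposition 1: common = {C1, C2}, closure = {C1, C2, C3, C5, C6} → lossless.
Decomposition 2: common = {C2, C5, C6}, closure = {C2, C5, C6} → lossy.
Decomposition 3: common = {C4}, closure = {C1, C2, C3, C4, C5, C6} → lossless.

Decomposition 2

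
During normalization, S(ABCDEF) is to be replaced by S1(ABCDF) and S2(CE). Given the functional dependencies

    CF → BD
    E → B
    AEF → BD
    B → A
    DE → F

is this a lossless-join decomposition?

Common attributes: S1 ∩ S2 = {C}.
No dependency enlarges {C}, so (C)⁺ = {C}.
The closure contains neither all of S1 = {ABCDF} nor all of S2 = {CE}, so the common attributes are not a superkey of either fragment. The join is lossy.

No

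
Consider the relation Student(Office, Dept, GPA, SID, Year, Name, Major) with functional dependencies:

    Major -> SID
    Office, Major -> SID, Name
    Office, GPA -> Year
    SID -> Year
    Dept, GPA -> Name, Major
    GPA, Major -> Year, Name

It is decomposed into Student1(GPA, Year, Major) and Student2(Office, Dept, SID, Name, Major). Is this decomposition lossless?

Common attributes: Student1 ∩ Student2 = {Major}.
Closure of {Major}: Major → SID applies, adding SID; SID → Year applies, adding Year. So (Major)⁺ = {SID, Year, Major}.
The closure contains neither all of Student1 = {GPA, Year, Major} nor all of Student2 = {Office, Dept, SID, Name, Major}, so the common attributes are not a superkey of either fragment. The join is lossy.

No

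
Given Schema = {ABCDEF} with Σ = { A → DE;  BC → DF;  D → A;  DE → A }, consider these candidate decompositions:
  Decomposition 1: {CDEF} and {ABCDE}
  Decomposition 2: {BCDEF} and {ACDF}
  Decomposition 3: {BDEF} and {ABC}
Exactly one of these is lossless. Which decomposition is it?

Decomposition 1: common = {CDE}, closure = {ACDE} → lossy.
Decomposition 2: common = {CDF}, closure = {ACDEF} → lossless.
Decomposition 3: common = {B}, closure = {B} → lossy.

Decomposition 2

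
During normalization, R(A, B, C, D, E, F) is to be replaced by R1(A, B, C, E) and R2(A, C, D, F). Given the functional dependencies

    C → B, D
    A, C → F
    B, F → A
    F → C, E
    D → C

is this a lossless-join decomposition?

Yes

Common attributes: R1 ∩ R2 = {A, C}.
Closure of {A, C}: C → B, D applies, adding B, D; A, C → F applies, adding F; F → C, E applies, adding E. So (A, C)⁺ = {A, B, C, D, E, F}.
This closure contains every attribute of R1, so R1 ∩ R2 → R1. The join is lossless.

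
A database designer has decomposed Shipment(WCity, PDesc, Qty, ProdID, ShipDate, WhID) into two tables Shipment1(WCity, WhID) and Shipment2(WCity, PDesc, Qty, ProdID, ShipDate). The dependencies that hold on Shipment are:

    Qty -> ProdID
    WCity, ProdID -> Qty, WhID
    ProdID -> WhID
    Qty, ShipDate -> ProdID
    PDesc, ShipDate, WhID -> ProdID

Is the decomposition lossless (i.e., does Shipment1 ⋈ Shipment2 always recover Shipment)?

Common attributes: Shipment1 ∩ Shipment2 = {WCity}.
No dependency enlarges {WCity}, so (WCity)⁺ = {WCity}.
The closure contains neither all of Shipment1 = {WCity, WhID} nor all of Shipment2 = {WCity, PDesc, Qty, ProdID, ShipDate}, so the common attributes are not a superkey of either fragment. The join is lossy.

No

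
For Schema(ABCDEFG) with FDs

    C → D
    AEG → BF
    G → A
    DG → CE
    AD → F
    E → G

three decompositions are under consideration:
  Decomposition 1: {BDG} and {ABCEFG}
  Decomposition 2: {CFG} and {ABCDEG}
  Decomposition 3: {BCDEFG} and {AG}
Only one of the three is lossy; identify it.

Decomposition 1

Decomposition 1: common = {BG}, closure = {ABG} → lossy.
Decomposition 2: common = {CG}, closure = {ABCDEFG} → lossless.
Decomposition 3: common = {G}, closure = {AG} → lossless.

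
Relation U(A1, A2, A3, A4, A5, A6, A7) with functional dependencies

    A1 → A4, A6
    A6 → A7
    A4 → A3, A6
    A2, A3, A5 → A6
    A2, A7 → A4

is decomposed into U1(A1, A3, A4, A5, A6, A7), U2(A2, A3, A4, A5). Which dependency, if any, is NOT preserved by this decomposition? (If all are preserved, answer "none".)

Check A2, A7 → A4: no single fragment contains all of {A2, A4, A7}, and the restricted closure of {A2, A7} across the fragments never reaches {A4}.
A1 → A4, A6 is preserved.
A6 → A7 is preserved.
A4 → A3, A6 is preserved.
A2, A3, A5 → A6 is preserved.

A2, A7 → A4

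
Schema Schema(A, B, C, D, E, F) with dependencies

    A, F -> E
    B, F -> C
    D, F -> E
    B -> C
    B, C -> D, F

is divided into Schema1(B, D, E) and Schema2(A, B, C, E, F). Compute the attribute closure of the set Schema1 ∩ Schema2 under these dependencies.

Schema1 ∩ Schema2 = {B, E}.
B → C applies, adding C
B, C → D, F applies, adding D, F
Closure: {B, C, D, E, F}.

B, C, D, E, F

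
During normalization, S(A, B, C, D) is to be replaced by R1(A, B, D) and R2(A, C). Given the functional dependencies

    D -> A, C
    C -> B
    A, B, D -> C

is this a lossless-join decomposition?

No

Common attributes: R1 ∩ R2 = {A}.
No dependency enlarges {A}, so (A)⁺ = {A}.
The closure contains neither all of R1 = {A, B, D} nor all of R2 = {A, C}, so the common attributes are not a superkey of either fragment. The join is lossy.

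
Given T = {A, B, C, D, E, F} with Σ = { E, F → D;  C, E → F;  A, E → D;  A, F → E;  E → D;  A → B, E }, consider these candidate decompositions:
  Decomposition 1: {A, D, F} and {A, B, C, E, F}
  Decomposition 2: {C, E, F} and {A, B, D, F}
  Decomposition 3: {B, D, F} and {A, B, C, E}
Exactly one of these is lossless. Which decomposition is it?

Decomposition 1

Decomposition 1: common = {A, F}, closure = {A, B, D, E, F} → lossless.
Decomposition 2: common = {F}, closure = {F} → lossy.
Decomposition 3: common = {B}, closure = {B} → lossy.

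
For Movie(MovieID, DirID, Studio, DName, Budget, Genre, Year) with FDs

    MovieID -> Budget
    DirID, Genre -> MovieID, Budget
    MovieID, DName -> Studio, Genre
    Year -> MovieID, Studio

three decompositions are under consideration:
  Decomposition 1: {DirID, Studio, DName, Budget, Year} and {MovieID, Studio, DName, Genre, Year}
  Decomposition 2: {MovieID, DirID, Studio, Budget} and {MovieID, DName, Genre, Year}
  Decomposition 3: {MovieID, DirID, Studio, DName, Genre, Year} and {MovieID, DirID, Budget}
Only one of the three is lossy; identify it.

Decomposition 2

Decomposition 1: common = {Studio, DName, Year}, closure = {MovieID, Studio, DName, Budget, Genre, Year} → lossless.
Decomposition 2: common = {MovieID}, closure = {MovieID, Budget} → lossy.
Decomposition 3: common = {MovieID, DirID}, closure = {MovieID, DirID, Budget} → lossless.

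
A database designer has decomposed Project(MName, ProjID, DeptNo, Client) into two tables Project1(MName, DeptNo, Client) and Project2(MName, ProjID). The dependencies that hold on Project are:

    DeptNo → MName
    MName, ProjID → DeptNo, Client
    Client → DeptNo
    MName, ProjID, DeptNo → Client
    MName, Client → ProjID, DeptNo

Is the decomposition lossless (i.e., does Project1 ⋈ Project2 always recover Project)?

No

Common attributes: Project1 ∩ Project2 = {MName}.
No dependency enlarges {MName}, so (MName)⁺ = {MName}.
The closure contains neither all of Project1 = {MName, DeptNo, Client} nor all of Project2 = {MName, ProjID}, so the common attributes are not a superkey of either fragment. The join is lossy.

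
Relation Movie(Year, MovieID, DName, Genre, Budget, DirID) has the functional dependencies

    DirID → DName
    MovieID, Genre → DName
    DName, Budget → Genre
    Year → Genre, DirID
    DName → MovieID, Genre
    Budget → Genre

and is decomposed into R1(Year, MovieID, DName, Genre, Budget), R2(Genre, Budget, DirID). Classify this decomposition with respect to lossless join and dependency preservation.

lossy and not dependency-preserving

Lossless test: (Genre, Budget)⁺ = {Genre, Budget}, which is a superkey of neither fragment — lossy.
Dependency preservation: the restricted closure of {DirID} across the fragments never reaches {DName}, so DirID → DName cannot be enforced without a join — not preserved.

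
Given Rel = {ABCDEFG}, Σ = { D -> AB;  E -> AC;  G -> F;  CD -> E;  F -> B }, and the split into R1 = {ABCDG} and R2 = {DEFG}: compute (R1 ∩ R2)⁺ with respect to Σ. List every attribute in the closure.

R1 ∩ R2 = {DG}.
D → AB applies, adding AB
G → F applies, adding F
Closure: {ABDFG}.

ABDFG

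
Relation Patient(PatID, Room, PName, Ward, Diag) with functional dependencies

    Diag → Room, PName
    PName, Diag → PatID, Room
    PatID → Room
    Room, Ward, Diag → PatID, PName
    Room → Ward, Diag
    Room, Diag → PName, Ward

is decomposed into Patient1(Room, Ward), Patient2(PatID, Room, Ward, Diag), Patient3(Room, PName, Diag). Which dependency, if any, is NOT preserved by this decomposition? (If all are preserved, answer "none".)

Diag → Room, PName lies within Patient3.
PName, Diag → PatID, Room: restricted closure across fragments reaches PatID, Room.
PatID → Room lies within Patient2.
Room, Ward, Diag → PatID, PName: restricted closure across fragments reaches PatID, PName.
Room → Ward, Diag lies within Patient2.
Room, Diag → PName, Ward: restricted closure across fragments reaches PName, Ward.
Every dependency is enforceable on the fragments, so the decomposition is dependency-preserving.

none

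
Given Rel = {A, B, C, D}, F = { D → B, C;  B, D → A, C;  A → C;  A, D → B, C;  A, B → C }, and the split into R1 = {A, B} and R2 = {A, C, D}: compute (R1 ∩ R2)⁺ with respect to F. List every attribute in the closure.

R1 ∩ R2 = {A}.
A → C applies, adding C
Closure: {A, C}.

A, C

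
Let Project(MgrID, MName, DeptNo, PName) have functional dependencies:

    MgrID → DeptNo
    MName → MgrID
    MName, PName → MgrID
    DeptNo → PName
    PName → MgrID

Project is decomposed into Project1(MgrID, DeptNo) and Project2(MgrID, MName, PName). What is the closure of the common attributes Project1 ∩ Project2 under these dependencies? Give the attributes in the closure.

MgrID, DeptNo, PName

Project1 ∩ Project2 = {MgrID}.
MgrID → DeptNo applies, adding DeptNo
DeptNo → PName applies, adding PName
Closure: {MgrID, DeptNo, PName}.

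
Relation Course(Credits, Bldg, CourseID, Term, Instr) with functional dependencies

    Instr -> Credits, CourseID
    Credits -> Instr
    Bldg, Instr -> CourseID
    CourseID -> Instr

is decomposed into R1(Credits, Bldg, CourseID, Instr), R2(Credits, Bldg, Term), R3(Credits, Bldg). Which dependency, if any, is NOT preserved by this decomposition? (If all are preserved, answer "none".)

Instr → Credits, CourseID lies within R1.
Credits → Instr lies within R1.
Bldg, Instr → CourseID lies within R1.
CourseID → Instr lies within R1.
Every dependency is enforceable on the fragments, so the decomposition is dependency-preserving.

none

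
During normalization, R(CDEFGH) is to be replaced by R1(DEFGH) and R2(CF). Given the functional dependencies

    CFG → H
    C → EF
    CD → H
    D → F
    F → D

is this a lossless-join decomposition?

Common attributes: R1 ∩ R2 = {F}.
Closure of {F}: F → D applies, adding D. So (F)⁺ = {DF}.
The closure contains neither all of R1 = {DEFGH} nor all of R2 = {CF}, so the common attributes are not a superkey of either fragment. The join is lossy.

No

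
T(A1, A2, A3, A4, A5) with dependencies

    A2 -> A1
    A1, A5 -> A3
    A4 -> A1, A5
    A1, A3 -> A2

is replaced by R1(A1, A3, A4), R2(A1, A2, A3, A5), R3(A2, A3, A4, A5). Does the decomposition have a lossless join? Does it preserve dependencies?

Lossless test (chase): Rows 2 and 3 agree on A2; apply A2→A1 and equate their A1 entries. Rows 1 and 3 agree on A4; apply A4→A1, A5 and equate their A1, A5 entries. Rows 1 and 2 agree on A1, A3; apply A1, A3→A2 and equate their A2 entries. Row 1 is now all distinguished symbols — the join is lossless.
Dependency preservation: A4 → A1, A5 is not contained in any single fragment, but the restricted closure of its left-hand side across the fragments still reaches the right-hand side; the remaining FDs each lie inside some fragment. All dependencies are preserved.

lossless and dependency-preserving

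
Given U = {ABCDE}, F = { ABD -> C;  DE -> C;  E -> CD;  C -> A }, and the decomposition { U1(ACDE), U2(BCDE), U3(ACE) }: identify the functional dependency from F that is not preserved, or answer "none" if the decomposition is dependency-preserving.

Check ABD → C: no single fragment contains all of {ABCD}, and the restricted closure of {ABD} across the fragments never reaches {C}.
DE → C is preserved.
E → CD is preserved.
C → A is preserved.

ABD -> C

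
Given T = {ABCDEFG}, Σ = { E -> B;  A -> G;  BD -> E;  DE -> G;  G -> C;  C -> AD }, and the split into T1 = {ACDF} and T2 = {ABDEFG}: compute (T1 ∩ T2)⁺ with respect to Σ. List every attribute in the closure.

ACDFG

T1 ∩ T2 = {ADF}.
A → G applies, adding G
G → C applies, adding C
Closure: {ACDFG}.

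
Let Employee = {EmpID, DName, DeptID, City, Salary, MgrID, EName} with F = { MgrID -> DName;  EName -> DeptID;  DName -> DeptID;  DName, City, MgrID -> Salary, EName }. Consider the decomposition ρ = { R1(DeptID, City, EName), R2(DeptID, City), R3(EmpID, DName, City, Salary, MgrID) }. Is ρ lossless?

No

Chase test. Columns are EmpID, DName, DeptID, City, Salary, MgrID, EName; row i has aⱼ where attribute j ∈ Ri, else bᵢⱼ.
Initial tableau (one row per fragment):
  row 1: b11 b12 a3 a4 b15 b16 a7
  row 2: b21 b22 a3 a4 b25 b26 b27
  row 3: a1 a2 b33 a4 a5 a6 b37
No row becomes fully distinguished — the join is lossy.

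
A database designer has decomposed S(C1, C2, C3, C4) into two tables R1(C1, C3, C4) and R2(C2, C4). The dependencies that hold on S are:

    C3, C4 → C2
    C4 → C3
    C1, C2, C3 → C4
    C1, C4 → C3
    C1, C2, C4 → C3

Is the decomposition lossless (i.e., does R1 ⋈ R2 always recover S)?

Yes

Common attributes: R1 ∩ R2 = {C4}.
Closure of {C4}: C4 → C3 applies, adding C3; C3, C4 → C2 applies, adding C2. So (C4)⁺ = {C2, C3, C4}.
This closure contains every attribute of R2, so R1 ∩ R2 → R2. The join is lossless.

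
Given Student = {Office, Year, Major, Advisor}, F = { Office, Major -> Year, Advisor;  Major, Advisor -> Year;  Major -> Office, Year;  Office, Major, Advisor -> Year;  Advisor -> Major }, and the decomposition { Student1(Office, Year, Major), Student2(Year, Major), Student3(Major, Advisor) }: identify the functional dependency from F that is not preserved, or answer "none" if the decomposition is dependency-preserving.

Office, Major → Year, Advisor: restricted closure across fragments reaches Year, Advisor.
Major, Advisor → Year: restricted closure across fragments reaches Year.
Major → Office, Year lies within Student1.
Office, Major, Advisor → Year: restricted closure across fragments reaches Year.
Advisor → Major lies within Student3.
Every dependency is enforceable on the fragments, so the decomposition is dependency-preserving.

none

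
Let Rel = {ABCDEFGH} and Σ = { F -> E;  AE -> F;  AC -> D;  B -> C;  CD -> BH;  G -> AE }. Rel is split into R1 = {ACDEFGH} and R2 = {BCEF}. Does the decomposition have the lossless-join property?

Common attributes: R1 ∩ R2 = {CEF}.
No dependency enlarges {CEF}, so (CEF)⁺ = {CEF}.
The closure contains neither all of R1 = {ACDEFGH} nor all of R2 = {BCEF}, so the common attributes are not a superkey of either fragment. The join is lossy.

No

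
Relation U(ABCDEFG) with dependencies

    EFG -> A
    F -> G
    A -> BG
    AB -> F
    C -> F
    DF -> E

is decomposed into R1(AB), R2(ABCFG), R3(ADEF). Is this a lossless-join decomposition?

No

Chase test. Columns are ABCDEFG; row i has aⱼ where attribute j ∈ Ri, else bᵢⱼ.
Initial tableau (one row per fragment):
  row 1: a1 a2 b13 b14 b15 b16 b17
  row 2: a1 a2 a3 b24 b25 a6 a7
  row 3: a1 b32 b33 a4 a5 a6 b37
Rows 2 and 3 agree on F; apply F→G and equate their G entries.
Rows 1 and 2 agree on A; apply A→BG and equate their BG entries.
Rows 1 and 3 agree on A; apply A→BG and equate their BG entries.
Rows 1 and 2 agree on AB; apply AB→F and equate their F entries.
No row becomes fully distinguished — the join is lossy.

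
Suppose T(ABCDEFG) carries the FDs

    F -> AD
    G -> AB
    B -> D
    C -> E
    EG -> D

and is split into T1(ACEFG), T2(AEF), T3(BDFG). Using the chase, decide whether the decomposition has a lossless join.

Chase test. Columns are ABCDEFG; row i has aⱼ where attribute j ∈ Ti, else bᵢⱼ.
Initial tableau (one row per fragment):
  row 1: a1 b12 a3 b14 a5 a6 a7
  row 2: a1 b22 b23 b24 a5 a6 b27
  row 3: b31 a2 b33 a4 b35 a6 a7
Rows 1 and 2 agree on F; apply F→AD and equate their AD entries.
Rows 1 and 3 agree on F; apply F→AD and equate their AD entries.
Rows 1 and 3 agree on G; apply G→AB and equate their AB entries.
Row 1 is now all distinguished symbols — the join is lossless.

Yes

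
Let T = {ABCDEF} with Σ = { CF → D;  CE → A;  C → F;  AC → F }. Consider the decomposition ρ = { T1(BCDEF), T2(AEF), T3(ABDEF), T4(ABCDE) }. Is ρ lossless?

Chase test. Columns are ABCDEF; row i has aⱼ where attribute j ∈ Ti, else bᵢⱼ.
Initial tableau (one row per fragment):
  row 1: b11 a2 a3 a4 a5 a6
  row 2: a1 b22 b23 b24 a5 a6
  row 3: a1 a2 b33 a4 a5 a6
  row 4: a1 a2 a3 a4 a5 b46
Rows 1 and 4 agree on CE; apply CE→A and equate their A entries.
Rows 1 and 4 agree on C; apply C→F and equate their F entries.
Row 1 is now all distinguished symbols — the join is lossless.

Yes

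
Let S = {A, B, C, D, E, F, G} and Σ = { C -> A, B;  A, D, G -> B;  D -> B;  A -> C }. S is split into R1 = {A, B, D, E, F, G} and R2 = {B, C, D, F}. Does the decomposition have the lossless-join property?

Common attributes: R1 ∩ R2 = {B, D, F}.
No dependency enlarges {B, D, F}, so (B, D, F)⁺ = {B, D, F}.
The closure contains neither all of R1 = {A, B, D, E, F, G} nor all of R2 = {B, C, D, F}, so the common attributes are not a superkey of either fragment. The join is lossy.

No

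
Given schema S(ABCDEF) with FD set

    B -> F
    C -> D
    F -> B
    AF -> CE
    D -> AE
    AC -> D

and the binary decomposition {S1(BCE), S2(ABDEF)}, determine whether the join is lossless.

No

Common attributes: S1 ∩ S2 = {BE}.
Closure of {BE}: B → F applies, adding F. So (BE)⁺ = {BEF}.
The closure contains neither all of S1 = {BCE} nor all of S2 = {ABDEF}, so the common attributes are not a superkey of either fragment. The join is lossy.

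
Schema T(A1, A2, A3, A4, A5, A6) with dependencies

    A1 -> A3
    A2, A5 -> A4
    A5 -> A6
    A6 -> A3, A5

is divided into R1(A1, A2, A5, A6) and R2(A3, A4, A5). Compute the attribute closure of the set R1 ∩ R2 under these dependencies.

A3, A5, A6

R1 ∩ R2 = {A5}.
A5 → A6 applies, adding A6
A6 → A3, A5 applies, adding A3
Closure: {A3, A5, A6}.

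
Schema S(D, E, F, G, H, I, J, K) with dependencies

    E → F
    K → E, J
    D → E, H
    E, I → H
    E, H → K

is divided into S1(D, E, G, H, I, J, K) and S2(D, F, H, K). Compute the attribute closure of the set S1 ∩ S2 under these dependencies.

D, E, F, H, J, K

S1 ∩ S2 = {D, H, K}.
K → E, J applies, adding E, J
E → F applies, adding F
Closure: {D, E, F, H, J, K}.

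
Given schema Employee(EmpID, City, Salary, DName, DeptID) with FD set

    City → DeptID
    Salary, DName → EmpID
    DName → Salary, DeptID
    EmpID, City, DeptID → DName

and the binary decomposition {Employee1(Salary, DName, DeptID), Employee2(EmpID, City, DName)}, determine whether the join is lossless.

Common attributes: Employee1 ∩ Employee2 = {DName}.
Closure of {DName}: DName → Salary, DeptID applies, adding Salary, DeptID; Salary, DName → EmpID applies, adding EmpID. So (DName)⁺ = {EmpID, Salary, DName, DeptID}.
This closure contains every attribute of Employee1, so Employee1 ∩ Employee2 → Employee1. The join is lossless.

Yes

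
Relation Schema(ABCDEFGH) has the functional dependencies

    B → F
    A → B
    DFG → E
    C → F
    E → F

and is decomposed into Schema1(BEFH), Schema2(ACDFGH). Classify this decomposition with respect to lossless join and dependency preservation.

lossy and not dependency-preserving

Lossless test: (FH)⁺ = {FH}, which is a superkey of neither fragment — lossy.
Dependency preservation: the restricted closure of {A} across the fragments never reaches {B}, so A → B cannot be enforced without a join — not preserved.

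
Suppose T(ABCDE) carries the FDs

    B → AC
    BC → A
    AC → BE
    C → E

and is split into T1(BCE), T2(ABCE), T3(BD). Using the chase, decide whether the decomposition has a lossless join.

Chase test. Columns are ABCDE; row i has aⱼ where attribute j ∈ Ti, else bᵢⱼ.
Initial tableau (one row per fragment):
  row 1: b11 a2 a3 b14 a5
  row 2: a1 a2 a3 b24 a5
  row 3: b31 a2 b33 a4 b35
Rows 1 and 2 agree on B; apply B→AC and equate their AC entries.
Rows 1 and 3 agree on B; apply B→AC and equate their AC entries.
Rows 1 and 3 agree on AC; apply AC→BE and equate their BE entries.
Row 3 is now all distinguished symbols — the join is lossless.

Yes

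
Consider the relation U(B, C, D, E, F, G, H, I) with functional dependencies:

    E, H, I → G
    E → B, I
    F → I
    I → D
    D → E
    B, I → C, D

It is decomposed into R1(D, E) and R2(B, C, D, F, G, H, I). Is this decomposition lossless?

Common attributes: R1 ∩ R2 = {D}.
Closure of {D}: D → E applies, adding E; E → B, I applies, adding B, I; B, I → C, D applies, adding C. So (D)⁺ = {B, C, D, E, I}.
This closure contains every attribute of R1, so R1 ∩ R2 → R1. The join is lossless.

Yes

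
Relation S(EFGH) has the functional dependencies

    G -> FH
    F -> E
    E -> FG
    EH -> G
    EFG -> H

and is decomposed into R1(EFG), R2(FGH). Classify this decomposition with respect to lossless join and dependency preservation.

lossless and dependency-preserving

Lossless test: (FG)⁺ = {EFGH}, which contains all of one fragment — lossless.
Dependency preservation: EH → G; EFG → H are not contained in any single fragment, but the restricted closure of each left-hand side across the fragments still reaches the right-hand side; the remaining FDs each lie inside some fragment. All dependencies are preserved.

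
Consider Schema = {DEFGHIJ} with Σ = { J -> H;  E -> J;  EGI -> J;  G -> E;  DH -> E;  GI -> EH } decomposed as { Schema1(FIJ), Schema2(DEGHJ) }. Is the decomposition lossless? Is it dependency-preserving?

Lossless test: (J)⁺ = {HJ}, which is a superkey of neither fragment — lossy.
Dependency preservation: EGI → J; GI → EH are not contained in any single fragment, but the restricted closure of each left-hand side across the fragments still reaches the right-hand side; the remaining FDs each lie inside some fragment. All dependencies are preserved.

lossy but dependency-preserving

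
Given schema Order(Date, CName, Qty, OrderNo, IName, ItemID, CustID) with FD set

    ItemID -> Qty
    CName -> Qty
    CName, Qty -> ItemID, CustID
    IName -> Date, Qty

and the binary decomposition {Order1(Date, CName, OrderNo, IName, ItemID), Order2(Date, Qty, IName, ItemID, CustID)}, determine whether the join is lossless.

No

Common attributes: Order1 ∩ Order2 = {Date, IName, ItemID}.
Closure of {Date, IName, ItemID}: ItemID → Qty applies, adding Qty. So (Date, IName, ItemID)⁺ = {Date, Qty, IName, ItemID}.
The closure contains neither all of Order1 = {Date, CName, OrderNo, IName, ItemID} nor all of Order2 = {Date, Qty, IName, ItemID, CustID}, so the common attributes are not a superkey of either fragment. The join is lossy.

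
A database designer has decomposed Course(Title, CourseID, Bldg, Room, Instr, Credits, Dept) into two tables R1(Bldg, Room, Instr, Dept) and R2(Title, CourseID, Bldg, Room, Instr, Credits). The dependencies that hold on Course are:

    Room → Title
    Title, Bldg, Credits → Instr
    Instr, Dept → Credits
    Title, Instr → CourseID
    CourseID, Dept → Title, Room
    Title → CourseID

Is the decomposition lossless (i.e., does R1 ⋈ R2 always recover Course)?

No

Common attributes: R1 ∩ R2 = {Bldg, Room, Instr}.
Closure of {Bldg, Room, Instr}: Room → Title applies, adding Title; Title, Instr → CourseID applies, adding CourseID. So (Bldg, Room, Instr)⁺ = {Title, CourseID, Bldg, Room, Instr}.
The closure contains neither all of R1 = {Bldg, Room, Instr, Dept} nor all of R2 = {Title, CourseID, Bldg, Room, Instr, Credits}, so the common attributes are not a superkey of either fragment. The join is lossy.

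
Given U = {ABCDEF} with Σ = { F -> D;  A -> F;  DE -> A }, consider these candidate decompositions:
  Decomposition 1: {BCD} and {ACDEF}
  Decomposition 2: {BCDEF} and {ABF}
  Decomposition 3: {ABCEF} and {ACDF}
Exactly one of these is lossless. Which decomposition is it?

Decomposition 1: common = {CD}, closure = {CD} → lossy.
Decomposition 2: common = {BF}, closure = {BDF} → lossy.
Decomposition 3: common = {ACF}, closure = {ACDF} → lossless.

Decomposition 3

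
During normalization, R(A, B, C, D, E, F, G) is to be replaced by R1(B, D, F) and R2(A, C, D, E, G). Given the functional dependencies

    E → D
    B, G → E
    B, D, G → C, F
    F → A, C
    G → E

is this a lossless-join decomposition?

No

Common attributes: R1 ∩ R2 = {D}.
No dependency enlarges {D}, so (D)⁺ = {D}.
The closure contains neither all of R1 = {B, D, F} nor all of R2 = {A, C, D, E, G}, so the common attributes are not a superkey of either fragment. The join is lossy.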